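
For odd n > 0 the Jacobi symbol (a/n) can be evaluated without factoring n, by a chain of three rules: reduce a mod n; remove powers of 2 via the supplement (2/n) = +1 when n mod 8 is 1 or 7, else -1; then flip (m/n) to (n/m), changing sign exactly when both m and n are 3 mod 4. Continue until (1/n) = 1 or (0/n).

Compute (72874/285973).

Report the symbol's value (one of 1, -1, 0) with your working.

1

factor out 2^1: 72874 = 2^1·36437; with 285973 mod 8 = 5, (2/285973) = -1; sign now -1; continue with (36437/285973)
flip (36437/285973) -> (285973/36437): both odd, 36437 mod 4 = 1, 285973 mod 4 = 1, so the flip contributes +1; sign now -1
(285973/36437): 285973 mod 36437 = 30914, so (285973/36437) = (30914/36437)
factor out 2^1: 30914 = 2^1·15457; with 36437 mod 8 = 5, (2/36437) = -1; sign now +1; continue with (15457/36437)
flip (15457/36437) -> (36437/15457): both odd, 15457 mod 4 = 1, 36437 mod 4 = 1, so the flip contributes +1; sign now +1
(36437/15457): 36437 mod 15457 = 5523, so (36437/15457) = (5523/15457)
flip (5523/15457) -> (15457/5523): both odd, 5523 mod 4 = 3, 15457 mod 4 = 1, so the flip contributes +1; sign now +1
(15457/5523): 15457 mod 5523 = 4411, so (15457/5523) = (4411/5523)
flip (4411/5523) -> (5523/4411): both odd, 4411 mod 4 = 3, 5523 mod 4 = 3, so the flip contributes -1; sign now -1
(5523/4411): 5523 mod 4411 = 1112, so (5523/4411) = (1112/4411)
factor out 2^3: 1112 = 2^3·139; with 4411 mod 8 = 3, (2/4411) = -1; sign now +1; continue with (139/4411)
flip (139/4411) -> (4411/139): both odd, 139 mod 4 = 3, 4411 mod 4 = 3, so the flip contributes -1; sign now -1
(4411/139): 4411 mod 139 = 102, so (4411/139) = (102/139)
factor out 2^1: 102 = 2^1·51; with 139 mod 8 = 3, (2/139) = -1; sign now +1; continue with (51/139)
flip (51/139) -> (139/51): both odd, 51 mod 4 = 3, 139 mod 4 = 3, so the flip contributes -1; sign now -1
(139/51): 139 mod 51 = 37, so (139/51) = (37/51)
flip (37/51) -> (51/37): both odd, 37 mod 4 = 1, 51 mod 4 = 3, so the flip contributes +1; sign now -1
(51/37): 51 mod 37 = 14, so (51/37) = (14/37)
factor out 2^1: 14 = 2^1·7; with 37 mod 8 = 5, (2/37) = -1; sign now +1; continue with (7/37)
flip (7/37) -> (37/7): both odd, 7 mod 4 = 3, 37 mod 4 = 1, so the flip contributes +1; sign now +1
(37/7): 37 mod 7 = 2, so (37/7) = (2/7)
factor out 2^1: 2 = 2^1·1; with 7 mod 8 = 7, (2/7) = +1; sign now +1; continue with (1/7)
reached (1/7) = 1, so the symbol is +1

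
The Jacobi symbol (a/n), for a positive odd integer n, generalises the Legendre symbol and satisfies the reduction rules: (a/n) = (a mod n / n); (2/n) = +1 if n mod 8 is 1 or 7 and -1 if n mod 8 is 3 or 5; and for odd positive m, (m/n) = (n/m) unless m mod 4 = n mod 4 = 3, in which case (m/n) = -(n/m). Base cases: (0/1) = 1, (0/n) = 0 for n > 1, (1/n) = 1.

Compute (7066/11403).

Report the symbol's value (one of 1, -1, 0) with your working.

1

7066 = 2^1·3533; (2/11403) = -1 since 11403 mod 8 = 3, so (7066/11403) = (-1)^1·(3533/11403); sign now -1
reciprocity: (3533/11403) = +1·(11403/3533) since 3533 mod 4 = 1, 11403 mod 4 = 3; sign now -1
(11403/3533) = (804/3533)   [reduce mod 3533]
804 = 2^2·201; (2/3533) = -1 since 3533 mod 8 = 5, so (804/3533) = (-1)^2·(201/3533); sign now -1
reciprocity: (201/3533) = +1·(3533/201) since 201 mod 4 = 1, 3533 mod 4 = 1; sign now -1
(3533/201) = (116/201)   [reduce mod 201]
116 = 2^2·29; (2/201) = +1 since 201 mod 8 = 1, so (116/201) = (+1)^2·(29/201); sign now -1
reciprocity: (29/201) = +1·(201/29) since 29 mod 4 = 1, 201 mod 4 = 1; sign now -1
(201/29) = (27/29)   [reduce mod 29]
reciprocity: (27/29) = +1·(29/27) since 27 mod 4 = 3, 29 mod 4 = 1; sign now -1
(29/27) = (2/27)   [reduce mod 27]
2 = 2^1·1; (2/27) = -1 since 27 mod 8 = 3, so (2/27) = (-1)^1·(1/27); sign now +1
(1/27) = 1; final value = sign = +1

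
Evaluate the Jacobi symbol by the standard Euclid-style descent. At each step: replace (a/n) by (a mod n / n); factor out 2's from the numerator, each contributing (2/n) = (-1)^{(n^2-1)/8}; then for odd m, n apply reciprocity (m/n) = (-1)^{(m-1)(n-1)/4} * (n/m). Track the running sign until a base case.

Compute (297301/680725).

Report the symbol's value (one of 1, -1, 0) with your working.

reciprocity: (297301/680725) = +1·(680725/297301) since 297301 mod 4 = 1, 680725 mod 4 = 1; sign now +1
(680725/297301) = (86123/297301)   [reduce mod 297301]
reciprocity: (86123/297301) = +1·(297301/86123) since 86123 mod 4 = 3, 297301 mod 4 = 1; sign now +1
(297301/86123) = (38932/86123)   [reduce mod 86123]
38932 = 2^2·9733; (2/86123) = -1 since 86123 mod 8 = 3, so (38932/86123) = (-1)^2·(9733/86123); sign now +1
reciprocity: (9733/86123) = +1·(86123/9733) since 9733 mod 4 = 1, 86123 mod 4 = 3; sign now +1
(86123/9733) = (8259/9733)   [reduce mod 9733]
reciprocity: (8259/9733) = +1·(9733/8259) since 8259 mod 4 = 3, 9733 mod 4 = 1; sign now +1
(9733/8259) = (1474/8259)   [reduce mod 8259]
1474 = 2^1·737; (2/8259) = -1 since 8259 mod 8 = 3, so (1474/8259) = (-1)^1·(737/8259); sign now -1
reciprocity: (737/8259) = +1·(8259/737) since 737 mod 4 = 1, 8259 mod 4 = 3; sign now -1
(8259/737) = (152/737)   [reduce mod 737]
152 = 2^3·19; (2/737) = +1 since 737 mod 8 = 1, so (152/737) = (+1)^3·(19/737); sign now -1
reciprocity: (19/737) = +1·(737/19) since 19 mod 4 = 3, 737 mod 4 = 1; sign now -1
(737/19) = (15/19)   [reduce mod 19]
reciprocity: (15/19) = -1·(19/15) since 15 mod 4 = 3, 19 mod 4 = 3; sign now +1
(19/15) = (4/15)   [reduce mod 15]
4 = 2^2·1; (2/15) = +1 since 15 mod 8 = 7, so (4/15) = (+1)^2·(1/15); sign now +1
(1/15) = 1; final value = sign = +1

1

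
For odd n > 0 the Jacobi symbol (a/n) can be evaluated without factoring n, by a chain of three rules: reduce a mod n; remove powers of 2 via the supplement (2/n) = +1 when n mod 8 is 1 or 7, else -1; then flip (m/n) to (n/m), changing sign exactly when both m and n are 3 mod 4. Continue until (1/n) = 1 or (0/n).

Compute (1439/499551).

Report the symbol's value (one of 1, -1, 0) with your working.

-1

reciprocity: (1439/499551) = -1·(499551/1439) since 1439 mod 4 = 3, 499551 mod 4 = 3; sign now -1
(499551/1439) = (218/1439)   [reduce mod 1439]
218 = 2^1·109; (2/1439) = +1 since 1439 mod 8 = 7, so (218/1439) = (+1)^1·(109/1439); sign now -1
reciprocity: (109/1439) = +1·(1439/109) since 109 mod 4 = 1, 1439 mod 4 = 3; sign now -1
(1439/109) = (22/109)   [reduce mod 109]
22 = 2^1·11; (2/109) = -1 since 109 mod 8 = 5, so (22/109) = (-1)^1·(11/109); sign now +1
reciprocity: (11/109) = +1·(109/11) since 11 mod 4 = 3, 109 mod 4 = 1; sign now +1
(109/11) = (10/11)   [reduce mod 11]
10 = 2^1·5; (2/11) = -1 since 11 mod 8 = 3, so (10/11) = (-1)^1·(5/11); sign now -1
reciprocity: (5/11) = +1·(11/5) since 5 mod 4 = 1, 11 mod 4 = 3; sign now -1
(11/5) = (1/5)   [reduce mod 5]
(1/5) = 1; final value = sign = -1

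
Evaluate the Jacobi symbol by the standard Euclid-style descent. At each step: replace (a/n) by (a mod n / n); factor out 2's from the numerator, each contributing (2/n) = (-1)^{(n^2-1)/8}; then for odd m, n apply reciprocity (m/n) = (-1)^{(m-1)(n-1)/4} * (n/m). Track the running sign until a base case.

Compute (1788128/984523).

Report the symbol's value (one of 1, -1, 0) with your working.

(1788128/984523): 1788128 mod 984523 = 803605, so (1788128/984523) = (803605/984523)
flip (803605/984523) -> (984523/803605): both odd, 803605 mod 4 = 1, 984523 mod 4 = 3, so the flip contributes +1; sign now +1
(984523/803605): 984523 mod 803605 = 180918, so (984523/803605) = (180918/803605)
factor out 2^1: 180918 = 2^1·90459; with 803605 mod 8 = 5, (2/803605) = -1; sign now -1; continue with (90459/803605)
flip (90459/803605) -> (803605/90459): both odd, 90459 mod 4 = 3, 803605 mod 4 = 1, so the flip contributes +1; sign now -1
(803605/90459): 803605 mod 90459 = 79933, so (803605/90459) = (79933/90459)
flip (79933/90459) -> (90459/79933): both odd, 79933 mod 4 = 1, 90459 mod 4 = 3, so the flip contributes +1; sign now -1
(90459/79933): 90459 mod 79933 = 10526, so (90459/79933) = (10526/79933)
factor out 2^1: 10526 = 2^1·5263; with 79933 mod 8 = 5, (2/79933) = -1; sign now +1; continue with (5263/79933)
flip (5263/79933) -> (79933/5263): both odd, 5263 mod 4 = 3, 79933 mod 4 = 1, so the flip contributes +1; sign now +1
(79933/5263): 79933 mod 5263 = 988, so (79933/5263) = (988/5263)
factor out 2^2: 988 = 2^2·247; with 5263 mod 8 = 7, (2/5263) = +1; sign now +1; continue with (247/5263)
flip (247/5263) -> (5263/247): both odd, 247 mod 4 = 3, 5263 mod 4 = 3, so the flip contributes -1; sign now -1
(5263/247): 5263 mod 247 = 76, so (5263/247) = (76/247)
factor out 2^2: 76 = 2^2·19; with 247 mod 8 = 7, (2/247) = +1; sign now -1; continue with (19/247)
flip (19/247) -> (247/19): both odd, 19 mod 4 = 3, 247 mod 4 = 3, so the flip contributes -1; sign now +1
(247/19): 247 mod 19 = 0, so (247/19) = (0/19)
reached (0/19); gcd(a, n) > 1, so (0/19) = 0 and the symbol is 0

0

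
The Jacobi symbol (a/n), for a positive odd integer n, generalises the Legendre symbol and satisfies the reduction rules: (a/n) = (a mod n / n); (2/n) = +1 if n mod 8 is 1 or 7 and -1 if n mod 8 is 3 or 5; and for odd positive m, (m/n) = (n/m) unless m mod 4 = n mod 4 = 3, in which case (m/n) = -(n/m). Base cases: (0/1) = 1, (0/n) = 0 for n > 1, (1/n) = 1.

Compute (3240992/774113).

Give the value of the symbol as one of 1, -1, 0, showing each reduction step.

-1

(3240992/774113): 3240992 mod 774113 = 144540, so (3240992/774113) = (144540/774113)
factor out 2^2: 144540 = 2^2·36135; with 774113 mod 8 = 1, (2/774113) = +1; sign now +1; continue with (36135/774113)
flip (36135/774113) -> (774113/36135): both odd, 36135 mod 4 = 3, 774113 mod 4 = 1, so the flip contributes +1; sign now +1
(774113/36135): 774113 mod 36135 = 15278, so (774113/36135) = (15278/36135)
factor out 2^1: 15278 = 2^1·7639; with 36135 mod 8 = 7, (2/36135) = +1; sign now +1; continue with (7639/36135)
flip (7639/36135) -> (36135/7639): both odd, 7639 mod 4 = 3, 36135 mod 4 = 3, so the flip contributes -1; sign now -1
(36135/7639): 36135 mod 7639 = 5579, so (36135/7639) = (5579/7639)
flip (5579/7639) -> (7639/5579): both odd, 5579 mod 4 = 3, 7639 mod 4 = 3, so the flip contributes -1; sign now +1
(7639/5579): 7639 mod 5579 = 2060, so (7639/5579) = (2060/5579)
factor out 2^2: 2060 = 2^2·515; with 5579 mod 8 = 3, (2/5579) = -1; sign now +1; continue with (515/5579)
flip (515/5579) -> (5579/515): both odd, 515 mod 4 = 3, 5579 mod 4 = 3, so the flip contributes -1; sign now -1
(5579/515): 5579 mod 515 = 429, so (5579/515) = (429/515)
flip (429/515) -> (515/429): both odd, 429 mod 4 = 1, 515 mod 4 = 3, so the flip contributes +1; sign now -1
(515/429): 515 mod 429 = 86, so (515/429) = (86/429)
factor out 2^1: 86 = 2^1·43; with 429 mod 8 = 5, (2/429) = -1; sign now +1; continue with (43/429)
flip (43/429) -> (429/43): both odd, 43 mod 4 = 3, 429 mod 4 = 1, so the flip contributes +1; sign now +1
(429/43): 429 mod 43 = 42, so (429/43) = (42/43)
factor out 2^1: 42 = 2^1·21; with 43 mod 8 = 3, (2/43) = -1; sign now -1; continue with (21/43)
flip (21/43) -> (43/21): both odd, 21 mod 4 = 1, 43 mod 4 = 3, so the flip contributes +1; sign now -1
(43/21): 43 mod 21 = 1, so (43/21) = (1/21)
reached (1/21) = 1, so the symbol is -1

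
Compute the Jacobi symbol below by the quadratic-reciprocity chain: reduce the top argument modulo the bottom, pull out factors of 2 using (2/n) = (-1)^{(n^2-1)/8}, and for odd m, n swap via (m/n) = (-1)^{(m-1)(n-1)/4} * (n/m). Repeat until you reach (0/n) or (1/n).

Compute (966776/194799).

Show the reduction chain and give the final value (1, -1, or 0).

-1

(966776/194799) = (187580/194799)   [reduce mod 194799]
187580 = 2^2·46895; (2/194799) = +1 since 194799 mod 8 = 7, so (187580/194799) = (+1)^2·(46895/194799); sign now +1
reciprocity: (46895/194799) = -1·(194799/46895) since 46895 mod 4 = 3, 194799 mod 4 = 3; sign now -1
(194799/46895) = (7219/46895)   [reduce mod 46895]
reciprocity: (7219/46895) = -1·(46895/7219) since 7219 mod 4 = 3, 46895 mod 4 = 3; sign now +1
(46895/7219) = (3581/7219)   [reduce mod 7219]
reciprocity: (3581/7219) = +1·(7219/3581) since 3581 mod 4 = 1, 7219 mod 4 = 3; sign now +1
(7219/3581) = (57/3581)   [reduce mod 3581]
reciprocity: (57/3581) = +1·(3581/57) since 57 mod 4 = 1, 3581 mod 4 = 1; sign now +1
(3581/57) = (47/57)   [reduce mod 57]
reciprocity: (47/57) = +1·(57/47) since 47 mod 4 = 3, 57 mod 4 = 1; sign now +1
(57/47) = (10/47)   [reduce mod 47]
10 = 2^1·5; (2/47) = +1 since 47 mod 8 = 7, so (10/47) = (+1)^1·(5/47); sign now +1
reciprocity: (5/47) = +1·(47/5) since 5 mod 4 = 1, 47 mod 4 = 3; sign now +1
(47/5) = (2/5)   [reduce mod 5]
2 = 2^1·1; (2/5) = -1 since 5 mod 8 = 5, so (2/5) = (-1)^1·(1/5); sign now -1
(1/5) = 1; final value = sign = -1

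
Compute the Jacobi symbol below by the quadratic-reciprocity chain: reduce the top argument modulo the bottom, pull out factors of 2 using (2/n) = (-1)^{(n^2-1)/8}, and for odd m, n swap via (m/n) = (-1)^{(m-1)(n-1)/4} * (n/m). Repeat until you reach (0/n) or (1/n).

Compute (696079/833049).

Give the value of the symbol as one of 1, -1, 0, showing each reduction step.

-1

reciprocity: (696079/833049) = +1·(833049/696079) since 696079 mod 4 = 3, 833049 mod 4 = 1; sign now +1
(833049/696079) = (136970/696079)   [reduce mod 696079]
136970 = 2^1·68485; (2/696079) = +1 since 696079 mod 8 = 7, so (136970/696079) = (+1)^1·(68485/696079); sign now +1
reciprocity: (68485/696079) = +1·(696079/68485) since 68485 mod 4 = 1, 696079 mod 4 = 3; sign now +1
(696079/68485) = (11229/68485)   [reduce mod 68485]
reciprocity: (11229/68485) = +1·(68485/11229) since 11229 mod 4 = 1, 68485 mod 4 = 1; sign now +1
(68485/11229) = (1111/11229)   [reduce mod 11229]
reciprocity: (1111/11229) = +1·(11229/1111) since 1111 mod 4 = 3, 11229 mod 4 = 1; sign now +1
(11229/1111) = (119/1111)   [reduce mod 1111]
reciprocity: (119/1111) = -1·(1111/119) since 119 mod 4 = 3, 1111 mod 4 = 3; sign now -1
(1111/119) = (40/119)   [reduce mod 119]
40 = 2^3·5; (2/119) = +1 since 119 mod 8 = 7, so (40/119) = (+1)^3·(5/119); sign now -1
reciprocity: (5/119) = +1·(119/5) since 5 mod 4 = 1, 119 mod 4 = 3; sign now -1
(119/5) = (4/5)   [reduce mod 5]
4 = 2^2·1; (2/5) = -1 since 5 mod 8 = 5, so (4/5) = (-1)^2·(1/5); sign now -1
(1/5) = 1; final value = sign = -1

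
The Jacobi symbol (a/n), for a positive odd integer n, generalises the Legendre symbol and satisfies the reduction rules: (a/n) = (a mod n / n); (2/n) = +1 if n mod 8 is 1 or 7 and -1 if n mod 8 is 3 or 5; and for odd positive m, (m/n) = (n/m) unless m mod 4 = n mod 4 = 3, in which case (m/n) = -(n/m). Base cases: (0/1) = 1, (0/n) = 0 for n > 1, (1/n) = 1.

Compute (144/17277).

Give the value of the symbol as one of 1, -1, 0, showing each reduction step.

144 = 2^4·9; (2/17277) = -1 since 17277 mod 8 = 5, so (144/17277) = (-1)^4·(9/17277); sign now +1
reciprocity: (9/17277) = +1·(17277/9) since 9 mod 4 = 1, 17277 mod 4 = 1; sign now +1
(17277/9) = (6/9)   [reduce mod 9]
6 = 2^1·3; (2/9) = +1 since 9 mod 8 = 1, so (6/9) = (+1)^1·(3/9); sign now +1
reciprocity: (3/9) = +1·(9/3) since 3 mod 4 = 3, 9 mod 4 = 1; sign now +1
(9/3) = (0/3)   [reduce mod 3]
(0/3) = 0   [gcd(a, n) > 1]; final value = 0

0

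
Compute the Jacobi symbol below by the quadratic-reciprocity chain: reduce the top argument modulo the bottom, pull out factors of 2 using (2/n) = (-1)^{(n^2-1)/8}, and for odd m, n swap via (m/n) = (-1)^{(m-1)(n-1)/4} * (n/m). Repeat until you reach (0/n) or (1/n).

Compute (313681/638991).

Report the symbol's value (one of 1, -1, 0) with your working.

flip (313681/638991) -> (638991/313681): both odd, 313681 mod 4 = 1, 638991 mod 4 = 3, so the flip contributes +1; sign now +1
(638991/313681): 638991 mod 313681 = 11629, so (638991/313681) = (11629/313681)
flip (11629/313681) -> (313681/11629): both odd, 11629 mod 4 = 1, 313681 mod 4 = 1, so the flip contributes +1; sign now +1
(313681/11629): 313681 mod 11629 = 11327, so (313681/11629) = (11327/11629)
flip (11327/11629) -> (11629/11327): both odd, 11327 mod 4 = 3, 11629 mod 4 = 1, so the flip contributes +1; sign now +1
(11629/11327): 11629 mod 11327 = 302, so (11629/11327) = (302/11327)
factor out 2^1: 302 = 2^1·151; with 11327 mod 8 = 7, (2/11327) = +1; sign now +1; continue with (151/11327)
flip (151/11327) -> (11327/151): both odd, 151 mod 4 = 3, 11327 mod 4 = 3, so the flip contributes -1; sign now -1
(11327/151): 11327 mod 151 = 2, so (11327/151) = (2/151)
factor out 2^1: 2 = 2^1·1; with 151 mod 8 = 7, (2/151) = +1; sign now -1; continue with (1/151)
reached (1/151) = 1, so the symbol is -1

-1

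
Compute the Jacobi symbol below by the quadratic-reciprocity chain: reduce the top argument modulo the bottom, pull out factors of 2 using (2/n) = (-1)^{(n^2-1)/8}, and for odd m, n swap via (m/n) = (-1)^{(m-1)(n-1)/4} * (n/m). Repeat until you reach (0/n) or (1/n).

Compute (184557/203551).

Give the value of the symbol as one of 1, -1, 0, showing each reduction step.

reciprocity: (184557/203551) = +1·(203551/184557) since 184557 mod 4 = 1, 203551 mod 4 = 3; sign now +1
(203551/184557) = (18994/184557)   [reduce mod 184557]
18994 = 2^1·9497; (2/184557) = -1 since 184557 mod 8 = 5, so (18994/184557) = (-1)^1·(9497/184557); sign now -1
reciprocity: (9497/184557) = +1·(184557/9497) since 9497 mod 4 = 1, 184557 mod 4 = 1; sign now -1
(184557/9497) = (4114/9497)   [reduce mod 9497]
4114 = 2^1·2057; (2/9497) = +1 since 9497 mod 8 = 1, so (4114/9497) = (+1)^1·(2057/9497); sign now -1
reciprocity: (2057/9497) = +1·(9497/2057) since 2057 mod 4 = 1, 9497 mod 4 = 1; sign now -1
(9497/2057) = (1269/2057)   [reduce mod 2057]
reciprocity: (1269/2057) = +1·(2057/1269) since 1269 mod 4 = 1, 2057 mod 4 = 1; sign now -1
(2057/1269) = (788/1269)   [reduce mod 1269]
788 = 2^2·197; (2/1269) = -1 since 1269 mod 8 = 5, so (788/1269) = (-1)^2·(197/1269); sign now -1
reciprocity: (197/1269) = +1·(1269/197) since 197 mod 4 = 1, 1269 mod 4 = 1; sign now -1
(1269/197) = (87/197)   [reduce mod 197]
reciprocity: (87/197) = +1·(197/87) since 87 mod 4 = 3, 197 mod 4 = 1; sign now -1
(197/87) = (23/87)   [reduce mod 87]
reciprocity: (23/87) = -1·(87/23) since 23 mod 4 = 3, 87 mod 4 = 3; sign now +1
(87/23) = (18/23)   [reduce mod 23]
18 = 2^1·9; (2/23) = +1 since 23 mod 8 = 7, so (18/23) = (+1)^1·(9/23); sign now +1
reciprocity: (9/23) = +1·(23/9) since 9 mod 4 = 1, 23 mod 4 = 3; sign now +1
(23/9) = (5/9)   [reduce mod 9]
reciprocity: (5/9) = +1·(9/5) since 5 mod 4 = 1, 9 mod 4 = 1; sign now +1
(9/5) = (4/5)   [reduce mod 5]
4 = 2^2·1; (2/5) = -1 since 5 mod 8 = 5, so (4/5) = (-1)^2·(1/5); sign now +1
(1/5) = 1; final value = sign = +1

1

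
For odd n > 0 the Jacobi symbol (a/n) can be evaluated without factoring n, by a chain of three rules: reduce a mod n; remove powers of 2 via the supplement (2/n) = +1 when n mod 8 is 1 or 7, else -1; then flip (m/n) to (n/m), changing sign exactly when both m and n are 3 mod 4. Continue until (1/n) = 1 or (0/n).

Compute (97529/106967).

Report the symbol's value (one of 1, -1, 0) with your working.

-1

reciprocity: (97529/106967) = +1·(106967/97529) since 97529 mod 4 = 1, 106967 mod 4 = 3; sign now +1
(106967/97529) = (9438/97529)   [reduce mod 97529]
9438 = 2^1·4719; (2/97529) = +1 since 97529 mod 8 = 1, so (9438/97529) = (+1)^1·(4719/97529); sign now +1
reciprocity: (4719/97529) = +1·(97529/4719) since 4719 mod 4 = 3, 97529 mod 4 = 1; sign now +1
(97529/4719) = (3149/4719)   [reduce mod 4719]
reciprocity: (3149/4719) = +1·(4719/3149) since 3149 mod 4 = 1, 4719 mod 4 = 3; sign now +1
(4719/3149) = (1570/3149)   [reduce mod 3149]
1570 = 2^1·785; (2/3149) = -1 since 3149 mod 8 = 5, so (1570/3149) = (-1)^1·(785/3149); sign now -1
reciprocity: (785/3149) = +1·(3149/785) since 785 mod 4 = 1, 3149 mod 4 = 1; sign now -1
(3149/785) = (9/785)   [reduce mod 785]
reciprocity: (9/785) = +1·(785/9) since 9 mod 4 = 1, 785 mod 4 = 1; sign now -1
(785/9) = (2/9)   [reduce mod 9]
2 = 2^1·1; (2/9) = +1 since 9 mod 8 = 1, so (2/9) = (+1)^1·(1/9); sign now -1
(1/9) = 1; final value = sign = -1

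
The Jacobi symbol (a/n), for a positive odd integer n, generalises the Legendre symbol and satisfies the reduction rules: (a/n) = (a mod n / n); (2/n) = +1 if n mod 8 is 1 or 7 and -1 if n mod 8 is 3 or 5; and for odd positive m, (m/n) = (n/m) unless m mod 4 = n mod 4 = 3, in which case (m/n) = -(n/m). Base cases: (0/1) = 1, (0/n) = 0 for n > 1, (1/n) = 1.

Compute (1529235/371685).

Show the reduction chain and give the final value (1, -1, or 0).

(1529235/371685) = (42495/371685)   [reduce mod 371685]
reciprocity: (42495/371685) = +1·(371685/42495) since 42495 mod 4 = 3, 371685 mod 4 = 1; sign now +1
(371685/42495) = (31725/42495)   [reduce mod 42495]
reciprocity: (31725/42495) = +1·(42495/31725) since 31725 mod 4 = 1, 42495 mod 4 = 3; sign now +1
(42495/31725) = (10770/31725)   [reduce mod 31725]
10770 = 2^1·5385; (2/31725) = -1 since 31725 mod 8 = 5, so (10770/31725) = (-1)^1·(5385/31725); sign now -1
reciprocity: (5385/31725) = +1·(31725/5385) since 5385 mod 4 = 1, 31725 mod 4 = 1; sign now -1
(31725/5385) = (4800/5385)   [reduce mod 5385]
4800 = 2^6·75; (2/5385) = +1 since 5385 mod 8 = 1, so (4800/5385) = (+1)^6·(75/5385); sign now -1
reciprocity: (75/5385) = +1·(5385/75) since 75 mod 4 = 3, 5385 mod 4 = 1; sign now -1
(5385/75) = (60/75)   [reduce mod 75]
60 = 2^2·15; (2/75) = -1 since 75 mod 8 = 3, so (60/75) = (-1)^2·(15/75); sign now -1
reciprocity: (15/75) = -1·(75/15) since 15 mod 4 = 3, 75 mod 4 = 3; sign now +1
(75/15) = (0/15)   [reduce mod 15]
(0/15) = 0   [gcd(a, n) > 1]; final value = 0

0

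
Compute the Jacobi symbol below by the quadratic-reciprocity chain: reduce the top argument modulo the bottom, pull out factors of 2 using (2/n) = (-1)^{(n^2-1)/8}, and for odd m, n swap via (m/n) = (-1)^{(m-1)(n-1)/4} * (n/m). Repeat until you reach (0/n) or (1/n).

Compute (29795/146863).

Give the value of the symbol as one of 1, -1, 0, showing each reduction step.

flip (29795/146863) -> (146863/29795): both odd, 29795 mod 4 = 3, 146863 mod 4 = 3, so the flip contributes -1; sign now -1
(146863/29795): 146863 mod 29795 = 27683, so (146863/29795) = (27683/29795)
flip (27683/29795) -> (29795/27683): both odd, 27683 mod 4 = 3, 29795 mod 4 = 3, so the flip contributes -1; sign now +1
(29795/27683): 29795 mod 27683 = 2112, so (29795/27683) = (2112/27683)
factor out 2^6: 2112 = 2^6·33; with 27683 mod 8 = 3, (2/27683) = -1; sign now +1; continue with (33/27683)
flip (33/27683) -> (27683/33): both odd, 33 mod 4 = 1, 27683 mod 4 = 3, so the flip contributes +1; sign now +1
(27683/33): 27683 mod 33 = 29, so (27683/33) = (29/33)
flip (29/33) -> (33/29): both odd, 29 mod 4 = 1, 33 mod 4 = 1, so the flip contributes +1; sign now +1
(33/29): 33 mod 29 = 4, so (33/29) = (4/29)
factor out 2^2: 4 = 2^2·1; with 29 mod 8 = 5, (2/29) = -1; sign now +1; continue with (1/29)
reached (1/29) = 1, so the symbol is +1

1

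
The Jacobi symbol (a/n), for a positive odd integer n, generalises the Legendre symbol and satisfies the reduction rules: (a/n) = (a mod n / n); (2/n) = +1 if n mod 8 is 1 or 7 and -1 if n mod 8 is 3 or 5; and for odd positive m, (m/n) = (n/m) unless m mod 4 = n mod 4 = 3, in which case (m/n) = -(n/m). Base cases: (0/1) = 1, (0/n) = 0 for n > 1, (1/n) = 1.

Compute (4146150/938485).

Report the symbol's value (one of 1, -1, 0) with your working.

0

(4146150/938485): 4146150 mod 938485 = 392210, so (4146150/938485) = (392210/938485)
factor out 2^1: 392210 = 2^1·196105; with 938485 mod 8 = 5, (2/938485) = -1; sign now -1; continue with (196105/938485)
flip (196105/938485) -> (938485/196105): both odd, 196105 mod 4 = 1, 938485 mod 4 = 1, so the flip contributes +1; sign now -1
(938485/196105): 938485 mod 196105 = 154065, so (938485/196105) = (154065/196105)
flip (154065/196105) -> (196105/154065): both odd, 154065 mod 4 = 1, 196105 mod 4 = 1, so the flip contributes +1; sign now -1
(196105/154065): 196105 mod 154065 = 42040, so (196105/154065) = (42040/154065)
factor out 2^3: 42040 = 2^3·5255; with 154065 mod 8 = 1, (2/154065) = +1; sign now -1; continue with (5255/154065)
flip (5255/154065) -> (154065/5255): both odd, 5255 mod 4 = 3, 154065 mod 4 = 1, so the flip contributes +1; sign now -1
(154065/5255): 154065 mod 5255 = 1670, so (154065/5255) = (1670/5255)
factor out 2^1: 1670 = 2^1·835; with 5255 mod 8 = 7, (2/5255) = +1; sign now -1; continue with (835/5255)
flip (835/5255) -> (5255/835): both odd, 835 mod 4 = 3, 5255 mod 4 = 3, so the flip contributes -1; sign now +1
(5255/835): 5255 mod 835 = 245, so (5255/835) = (245/835)
flip (245/835) -> (835/245): both odd, 245 mod 4 = 1, 835 mod 4 = 3, so the flip contributes +1; sign now +1
(835/245): 835 mod 245 = 100, so (835/245) = (100/245)
factor out 2^2: 100 = 2^2·25; with 245 mod 8 = 5, (2/245) = -1; sign now +1; continue with (25/245)
flip (25/245) -> (245/25): both odd, 25 mod 4 = 1, 245 mod 4 = 1, so the flip contributes +1; sign now +1
(245/25): 245 mod 25 = 20, so (245/25) = (20/25)
factor out 2^2: 20 = 2^2·5; with 25 mod 8 = 1, (2/25) = +1; sign now +1; continue with (5/25)
flip (5/25) -> (25/5): both odd, 5 mod 4 = 1, 25 mod 4 = 1, so the flip contributes +1; sign now +1
(25/5): 25 mod 5 = 0, so (25/5) = (0/5)
reached (0/5); gcd(a, n) > 1, so (0/5) = 0 and the symbol is 0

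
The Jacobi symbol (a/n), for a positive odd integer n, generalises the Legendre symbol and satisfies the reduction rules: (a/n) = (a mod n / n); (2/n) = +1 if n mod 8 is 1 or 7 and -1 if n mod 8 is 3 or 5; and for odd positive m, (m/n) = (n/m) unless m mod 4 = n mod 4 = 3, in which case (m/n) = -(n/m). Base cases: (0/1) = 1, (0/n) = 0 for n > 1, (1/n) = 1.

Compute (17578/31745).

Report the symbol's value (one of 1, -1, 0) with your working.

-1

factor out 2^1: 17578 = 2^1·8789; with 31745 mod 8 = 1, (2/31745) = +1; sign now +1; continue with (8789/31745)
flip (8789/31745) -> (31745/8789): both odd, 8789 mod 4 = 1, 31745 mod 4 = 1, so the flip contributes +1; sign now +1
(31745/8789): 31745 mod 8789 = 5378, so (31745/8789) = (5378/8789)
factor out 2^1: 5378 = 2^1·2689; with 8789 mod 8 = 5, (2/8789) = -1; sign now -1; continue with (2689/8789)
flip (2689/8789) -> (8789/2689): both odd, 2689 mod 4 = 1, 8789 mod 4 = 1, so the flip contributes +1; sign now -1
(8789/2689): 8789 mod 2689 = 722, so (8789/2689) = (722/2689)
factor out 2^1: 722 = 2^1·361; with 2689 mod 8 = 1, (2/2689) = +1; sign now -1; continue with (361/2689)
flip (361/2689) -> (2689/361): both odd, 361 mod 4 = 1, 2689 mod 4 = 1, so the flip contributes +1; sign now -1
(2689/361): 2689 mod 361 = 162, so (2689/361) = (162/361)
factor out 2^1: 162 = 2^1·81; with 361 mod 8 = 1, (2/361) = +1; sign now -1; continue with (81/361)
flip (81/361) -> (361/81): both odd, 81 mod 4 = 1, 361 mod 4 = 1, so the flip contributes +1; sign now -1
(361/81): 361 mod 81 = 37, so (361/81) = (37/81)
flip (37/81) -> (81/37): both odd, 37 mod 4 = 1, 81 mod 4 = 1, so the flip contributes +1; sign now -1
(81/37): 81 mod 37 = 7, so (81/37) = (7/37)
flip (7/37) -> (37/7): both odd, 7 mod 4 = 3, 37 mod 4 = 1, so the flip contributes +1; sign now -1
(37/7): 37 mod 7 = 2, so (37/7) = (2/7)
factor out 2^1: 2 = 2^1·1; with 7 mod 8 = 7, (2/7) = +1; sign now -1; continue with (1/7)
reached (1/7) = 1, so the symbol is -1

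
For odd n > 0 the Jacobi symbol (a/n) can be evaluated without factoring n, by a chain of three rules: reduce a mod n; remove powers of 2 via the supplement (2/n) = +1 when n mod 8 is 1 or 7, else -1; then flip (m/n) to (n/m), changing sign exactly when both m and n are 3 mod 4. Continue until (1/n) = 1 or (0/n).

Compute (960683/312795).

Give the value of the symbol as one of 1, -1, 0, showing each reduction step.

(960683/312795) = (22298/312795)   [reduce mod 312795]
22298 = 2^1·11149; (2/312795) = -1 since 312795 mod 8 = 3, so (22298/312795) = (-1)^1·(11149/312795); sign now -1
reciprocity: (11149/312795) = +1·(312795/11149) since 11149 mod 4 = 1, 312795 mod 4 = 3; sign now -1
(312795/11149) = (623/11149)   [reduce mod 11149]
reciprocity: (623/11149) = +1·(11149/623) since 623 mod 4 = 3, 11149 mod 4 = 1; sign now -1
(11149/623) = (558/623)   [reduce mod 623]
558 = 2^1·279; (2/623) = +1 since 623 mod 8 = 7, so (558/623) = (+1)^1·(279/623); sign now -1
reciprocity: (279/623) = -1·(623/279) since 279 mod 4 = 3, 623 mod 4 = 3; sign now +1
(623/279) = (65/279)   [reduce mod 279]
reciprocity: (65/279) = +1·(279/65) since 65 mod 4 = 1, 279 mod 4 = 3; sign now +1
(279/65) = (19/65)   [reduce mod 65]
reciprocity: (19/65) = +1·(65/19) since 19 mod 4 = 3, 65 mod 4 = 1; sign now +1
(65/19) = (8/19)   [reduce mod 19]
8 = 2^3·1; (2/19) = -1 since 19 mod 8 = 3, so (8/19) = (-1)^3·(1/19); sign now -1
(1/19) = 1; final value = sign = -1

-1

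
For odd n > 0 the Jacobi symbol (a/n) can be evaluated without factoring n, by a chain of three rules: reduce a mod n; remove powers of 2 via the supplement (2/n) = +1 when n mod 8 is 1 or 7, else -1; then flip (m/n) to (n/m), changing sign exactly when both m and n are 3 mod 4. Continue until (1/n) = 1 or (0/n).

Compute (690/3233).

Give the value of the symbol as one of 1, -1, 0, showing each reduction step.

690 = 2^1·345; (2/3233) = +1 since 3233 mod 8 = 1, so (690/3233) = (+1)^1·(345/3233); sign now +1
reciprocity: (345/3233) = +1·(3233/345) since 345 mod 4 = 1, 3233 mod 4 = 1; sign now +1
(3233/345) = (128/345)   [reduce mod 345]
128 = 2^7·1; (2/345) = +1 since 345 mod 8 = 1, so (128/345) = (+1)^7·(1/345); sign now +1
(1/345) = 1; final value = sign = +1

1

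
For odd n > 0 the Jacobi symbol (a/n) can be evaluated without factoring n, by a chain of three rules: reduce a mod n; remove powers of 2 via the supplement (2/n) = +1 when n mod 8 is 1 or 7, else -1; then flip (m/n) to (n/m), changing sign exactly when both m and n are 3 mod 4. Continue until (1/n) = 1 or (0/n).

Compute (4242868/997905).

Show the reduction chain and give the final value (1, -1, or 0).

(4242868/997905) = (251248/997905)   [reduce mod 997905]
251248 = 2^4·15703; (2/997905) = +1 since 997905 mod 8 = 1, so (251248/997905) = (+1)^4·(15703/997905); sign now +1
reciprocity: (15703/997905) = +1·(997905/15703) since 15703 mod 4 = 3, 997905 mod 4 = 1; sign now +1
(997905/15703) = (8616/15703)   [reduce mod 15703]
8616 = 2^3·1077; (2/15703) = +1 since 15703 mod 8 = 7, so (8616/15703) = (+1)^3·(1077/15703); sign now +1
reciprocity: (1077/15703) = +1·(15703/1077) since 1077 mod 4 = 1, 15703 mod 4 = 3; sign now +1
(15703/1077) = (625/1077)   [reduce mod 1077]
reciprocity: (625/1077) = +1·(1077/625) since 625 mod 4 = 1, 1077 mod 4 = 1; sign now +1
(1077/625) = (452/625)   [reduce mod 625]
452 = 2^2·113; (2/625) = +1 since 625 mod 8 = 1, so (452/625) = (+1)^2·(113/625); sign now +1
reciprocity: (113/625) = +1·(625/113) since 113 mod 4 = 1, 625 mod 4 = 1; sign now +1
(625/113) = (60/113)   [reduce mod 113]
60 = 2^2·15; (2/113) = +1 since 113 mod 8 = 1, so (60/113) = (+1)^2·(15/113); sign now +1
reciprocity: (15/113) = +1·(113/15) since 15 mod 4 = 3, 113 mod 4 = 1; sign now +1
(113/15) = (8/15)   [reduce mod 15]
8 = 2^3·1; (2/15) = +1 since 15 mod 8 = 7, so (8/15) = (+1)^3·(1/15); sign now +1
(1/15) = 1; final value = sign = +1

1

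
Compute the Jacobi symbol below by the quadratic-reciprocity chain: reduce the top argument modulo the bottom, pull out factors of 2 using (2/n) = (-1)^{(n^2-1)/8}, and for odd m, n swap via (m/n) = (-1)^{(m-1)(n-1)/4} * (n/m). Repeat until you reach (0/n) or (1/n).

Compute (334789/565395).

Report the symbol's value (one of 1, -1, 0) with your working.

-1

flip (334789/565395) -> (565395/334789): both odd, 334789 mod 4 = 1, 565395 mod 4 = 3, so the flip contributes +1; sign now +1
(565395/334789): 565395 mod 334789 = 230606, so (565395/334789) = (230606/334789)
factor out 2^1: 230606 = 2^1·115303; with 334789 mod 8 = 5, (2/334789) = -1; sign now -1; continue with (115303/334789)
flip (115303/334789) -> (334789/115303): both odd, 115303 mod 4 = 3, 334789 mod 4 = 1, so the flip contributes +1; sign now -1
(334789/115303): 334789 mod 115303 = 104183, so (334789/115303) = (104183/115303)
flip (104183/115303) -> (115303/104183): both odd, 104183 mod 4 = 3, 115303 mod 4 = 3, so the flip contributes -1; sign now +1
(115303/104183): 115303 mod 104183 = 11120, so (115303/104183) = (11120/104183)
factor out 2^4: 11120 = 2^4·695; with 104183 mod 8 = 7, (2/104183) = +1; sign now +1; continue with (695/104183)
flip (695/104183) -> (104183/695): both odd, 695 mod 4 = 3, 104183 mod 4 = 3, so the flip contributes -1; sign now -1
(104183/695): 104183 mod 695 = 628, so (104183/695) = (628/695)
factor out 2^2: 628 = 2^2·157; with 695 mod 8 = 7, (2/695) = +1; sign now -1; continue with (157/695)
flip (157/695) -> (695/157): both odd, 157 mod 4 = 1, 695 mod 4 = 3, so the flip contributes +1; sign now -1
(695/157): 695 mod 157 = 67, so (695/157) = (67/157)
flip (67/157) -> (157/67): both odd, 67 mod 4 = 3, 157 mod 4 = 1, so the flip contributes +1; sign now -1
(157/67): 157 mod 67 = 23, so (157/67) = (23/67)
flip (23/67) -> (67/23): both odd, 23 mod 4 = 3, 67 mod 4 = 3, so the flip contributes -1; sign now +1
(67/23): 67 mod 23 = 21, so (67/23) = (21/23)
flip (21/23) -> (23/21): both odd, 21 mod 4 = 1, 23 mod 4 = 3, so the flip contributes +1; sign now +1
(23/21): 23 mod 21 = 2, so (23/21) = (2/21)
factor out 2^1: 2 = 2^1·1; with 21 mod 8 = 5, (2/21) = -1; sign now -1; continue with (1/21)
reached (1/21) = 1, so the symbol is -1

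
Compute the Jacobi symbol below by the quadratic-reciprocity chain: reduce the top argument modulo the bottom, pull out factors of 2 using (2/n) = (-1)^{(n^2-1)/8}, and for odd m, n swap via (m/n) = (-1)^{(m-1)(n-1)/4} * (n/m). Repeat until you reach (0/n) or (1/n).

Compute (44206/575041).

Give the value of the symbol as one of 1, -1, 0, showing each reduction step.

1

44206 = 2^1·22103; (2/575041) = +1 since 575041 mod 8 = 1, so (44206/575041) = (+1)^1·(22103/575041); sign now +1
reciprocity: (22103/575041) = +1·(575041/22103) since 22103 mod 4 = 3, 575041 mod 4 = 1; sign now +1
(575041/22103) = (363/22103)   [reduce mod 22103]
reciprocity: (363/22103) = -1·(22103/363) since 363 mod 4 = 3, 22103 mod 4 = 3; sign now -1
(22103/363) = (323/363)   [reduce mod 363]
reciprocity: (323/363) = -1·(363/323) since 323 mod 4 = 3, 363 mod 4 = 3; sign now +1
(363/323) = (40/323)   [reduce mod 323]
40 = 2^3·5; (2/323) = -1 since 323 mod 8 = 3, so (40/323) = (-1)^3·(5/323); sign now -1
reciprocity: (5/323) = +1·(323/5) since 5 mod 4 = 1, 323 mod 4 = 3; sign now -1
(323/5) = (3/5)   [reduce mod 5]
reciprocity: (3/5) = +1·(5/3) since 3 mod 4 = 3, 5 mod 4 = 1; sign now -1
(5/3) = (2/3)   [reduce mod 3]
2 = 2^1·1; (2/3) = -1 since 3 mod 8 = 3, so (2/3) = (-1)^1·(1/3); sign now +1
(1/3) = 1; final value = sign = +1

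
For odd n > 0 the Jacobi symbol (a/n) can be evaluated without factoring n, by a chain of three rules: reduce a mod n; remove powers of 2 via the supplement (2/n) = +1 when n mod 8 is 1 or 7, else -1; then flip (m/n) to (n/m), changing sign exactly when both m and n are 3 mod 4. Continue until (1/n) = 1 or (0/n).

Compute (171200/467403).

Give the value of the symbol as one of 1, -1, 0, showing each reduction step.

-1

171200 = 2^6·2675; (2/467403) = -1 since 467403 mod 8 = 3, so (171200/467403) = (-1)^6·(2675/467403); sign now +1
reciprocity: (2675/467403) = -1·(467403/2675) since 2675 mod 4 = 3, 467403 mod 4 = 3; sign now -1
(467403/2675) = (1953/2675)   [reduce mod 2675]
reciprocity: (1953/2675) = +1·(2675/1953) since 1953 mod 4 = 1, 2675 mod 4 = 3; sign now -1
(2675/1953) = (722/1953)   [reduce mod 1953]
722 = 2^1·361; (2/1953) = +1 since 1953 mod 8 = 1, so (722/1953) = (+1)^1·(361/1953); sign now -1
reciprocity: (361/1953) = +1·(1953/361) since 361 mod 4 = 1, 1953 mod 4 = 1; sign now -1
(1953/361) = (148/361)   [reduce mod 361]
148 = 2^2·37; (2/361) = +1 since 361 mod 8 = 1, so (148/361) = (+1)^2·(37/361); sign now -1
reciprocity: (37/361) = +1·(361/37) since 37 mod 4 = 1, 361 mod 4 = 1; sign now -1
(361/37) = (28/37)   [reduce mod 37]
28 = 2^2·7; (2/37) = -1 since 37 mod 8 = 5, so (28/37) = (-1)^2·(7/37); sign now -1
reciprocity: (7/37) = +1·(37/7) since 7 mod 4 = 3, 37 mod 4 = 1; sign now -1
(37/7) = (2/7)   [reduce mod 7]
2 = 2^1·1; (2/7) = +1 since 7 mod 8 = 7, so (2/7) = (+1)^1·(1/7); sign now -1
(1/7) = 1; final value = sign = -1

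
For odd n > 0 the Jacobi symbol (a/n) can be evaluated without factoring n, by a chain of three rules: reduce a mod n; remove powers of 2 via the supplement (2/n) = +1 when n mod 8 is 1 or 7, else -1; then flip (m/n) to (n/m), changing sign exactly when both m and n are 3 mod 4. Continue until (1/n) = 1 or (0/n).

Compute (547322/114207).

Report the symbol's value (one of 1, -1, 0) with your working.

(547322/114207) = (90494/114207)   [reduce mod 114207]
90494 = 2^1·45247; (2/114207) = +1 since 114207 mod 8 = 7, so (90494/114207) = (+1)^1·(45247/114207); sign now +1
reciprocity: (45247/114207) = -1·(114207/45247) since 45247 mod 4 = 3, 114207 mod 4 = 3; sign now -1
(114207/45247) = (23713/45247)   [reduce mod 45247]
reciprocity: (23713/45247) = +1·(45247/23713) since 23713 mod 4 = 1, 45247 mod 4 = 3; sign now -1
(45247/23713) = (21534/23713)   [reduce mod 23713]
21534 = 2^1·10767; (2/23713) = +1 since 23713 mod 8 = 1, so (21534/23713) = (+1)^1·(10767/23713); sign now -1
reciprocity: (10767/23713) = +1·(23713/10767) since 10767 mod 4 = 3, 23713 mod 4 = 1; sign now -1
(23713/10767) = (2179/10767)   [reduce mod 10767]
reciprocity: (2179/10767) = -1·(10767/2179) since 2179 mod 4 = 3, 10767 mod 4 = 3; sign now +1
(10767/2179) = (2051/2179)   [reduce mod 2179]
reciprocity: (2051/2179) = -1·(2179/2051) since 2051 mod 4 = 3, 2179 mod 4 = 3; sign now -1
(2179/2051) = (128/2051)   [reduce mod 2051]
128 = 2^7·1; (2/2051) = -1 since 2051 mod 8 = 3, so (128/2051) = (-1)^7·(1/2051); sign now +1
(1/2051) = 1; final value = sign = +1

1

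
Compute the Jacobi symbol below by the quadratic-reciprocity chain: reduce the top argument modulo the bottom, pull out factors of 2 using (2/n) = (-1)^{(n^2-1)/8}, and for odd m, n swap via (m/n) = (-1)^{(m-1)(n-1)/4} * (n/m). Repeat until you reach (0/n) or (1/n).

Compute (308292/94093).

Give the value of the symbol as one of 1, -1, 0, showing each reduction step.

0

(308292/94093) = (26013/94093)   [reduce mod 94093]
reciprocity: (26013/94093) = +1·(94093/26013) since 26013 mod 4 = 1, 94093 mod 4 = 1; sign now +1
(94093/26013) = (16054/26013)   [reduce mod 26013]
16054 = 2^1·8027; (2/26013) = -1 since 26013 mod 8 = 5, so (16054/26013) = (-1)^1·(8027/26013); sign now -1
reciprocity: (8027/26013) = +1·(26013/8027) since 8027 mod 4 = 3, 26013 mod 4 = 1; sign now -1
(26013/8027) = (1932/8027)   [reduce mod 8027]
1932 = 2^2·483; (2/8027) = -1 since 8027 mod 8 = 3, so (1932/8027) = (-1)^2·(483/8027); sign now -1
reciprocity: (483/8027) = -1·(8027/483) since 483 mod 4 = 3, 8027 mod 4 = 3; sign now +1
(8027/483) = (299/483)   [reduce mod 483]
reciprocity: (299/483) = -1·(483/299) since 299 mod 4 = 3, 483 mod 4 = 3; sign now -1
(483/299) = (184/299)   [reduce mod 299]
184 = 2^3·23; (2/299) = -1 since 299 mod 8 = 3, so (184/299) = (-1)^3·(23/299); sign now +1
reciprocity: (23/299) = -1·(299/23) since 23 mod 4 = 3, 299 mod 4 = 3; sign now -1
(299/23) = (0/23)   [reduce mod 23]
(0/23) = 0   [gcd(a, n) > 1]; final value = 0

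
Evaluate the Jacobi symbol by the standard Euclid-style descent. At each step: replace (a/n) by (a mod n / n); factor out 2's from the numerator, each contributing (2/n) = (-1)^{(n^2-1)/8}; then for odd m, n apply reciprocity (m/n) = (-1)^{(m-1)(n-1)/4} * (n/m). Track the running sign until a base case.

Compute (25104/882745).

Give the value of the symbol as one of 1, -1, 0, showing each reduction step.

1

25104 = 2^4·1569; (2/882745) = +1 since 882745 mod 8 = 1, so (25104/882745) = (+1)^4·(1569/882745); sign now +1
reciprocity: (1569/882745) = +1·(882745/1569) since 1569 mod 4 = 1, 882745 mod 4 = 1; sign now +1
(882745/1569) = (967/1569)   [reduce mod 1569]
reciprocity: (967/1569) = +1·(1569/967) since 967 mod 4 = 3, 1569 mod 4 = 1; sign now +1
(1569/967) = (602/967)   [reduce mod 967]
602 = 2^1·301; (2/967) = +1 since 967 mod 8 = 7, so (602/967) = (+1)^1·(301/967); sign now +1
reciprocity: (301/967) = +1·(967/301) since 301 mod 4 = 1, 967 mod 4 = 3; sign now +1
(967/301) = (64/301)   [reduce mod 301]
64 = 2^6·1; (2/301) = -1 since 301 mod 8 = 5, so (64/301) = (-1)^6·(1/301); sign now +1
(1/301) = 1; final value = sign = +1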